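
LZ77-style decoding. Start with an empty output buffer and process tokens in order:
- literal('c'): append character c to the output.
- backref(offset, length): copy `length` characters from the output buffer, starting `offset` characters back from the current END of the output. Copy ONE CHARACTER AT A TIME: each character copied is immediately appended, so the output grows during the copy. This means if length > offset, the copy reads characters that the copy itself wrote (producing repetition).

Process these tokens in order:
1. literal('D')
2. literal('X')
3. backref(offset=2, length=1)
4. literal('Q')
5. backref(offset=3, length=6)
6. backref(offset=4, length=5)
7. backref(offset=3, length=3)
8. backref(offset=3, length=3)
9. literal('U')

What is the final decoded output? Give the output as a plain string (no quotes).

Token 1: literal('D'). Output: "D"
Token 2: literal('X'). Output: "DX"
Token 3: backref(off=2, len=1). Copied 'D' from pos 0. Output: "DXD"
Token 4: literal('Q'). Output: "DXDQ"
Token 5: backref(off=3, len=6) (overlapping!). Copied 'XDQXDQ' from pos 1. Output: "DXDQXDQXDQ"
Token 6: backref(off=4, len=5) (overlapping!). Copied 'QXDQQ' from pos 6. Output: "DXDQXDQXDQQXDQQ"
Token 7: backref(off=3, len=3). Copied 'DQQ' from pos 12. Output: "DXDQXDQXDQQXDQQDQQ"
Token 8: backref(off=3, len=3). Copied 'DQQ' from pos 15. Output: "DXDQXDQXDQQXDQQDQQDQQ"
Token 9: literal('U'). Output: "DXDQXDQXDQQXDQQDQQDQQU"

Answer: DXDQXDQXDQQXDQQDQQDQQU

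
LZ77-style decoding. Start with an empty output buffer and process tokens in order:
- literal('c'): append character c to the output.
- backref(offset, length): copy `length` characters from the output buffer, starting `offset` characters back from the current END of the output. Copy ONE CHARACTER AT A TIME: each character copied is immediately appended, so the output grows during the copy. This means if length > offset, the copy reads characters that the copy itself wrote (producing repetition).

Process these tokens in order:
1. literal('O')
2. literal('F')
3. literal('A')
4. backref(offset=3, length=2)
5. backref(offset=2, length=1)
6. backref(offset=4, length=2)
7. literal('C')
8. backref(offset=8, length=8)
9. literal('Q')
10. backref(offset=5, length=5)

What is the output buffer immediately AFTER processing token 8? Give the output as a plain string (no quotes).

Token 1: literal('O'). Output: "O"
Token 2: literal('F'). Output: "OF"
Token 3: literal('A'). Output: "OFA"
Token 4: backref(off=3, len=2). Copied 'OF' from pos 0. Output: "OFAOF"
Token 5: backref(off=2, len=1). Copied 'O' from pos 3. Output: "OFAOFO"
Token 6: backref(off=4, len=2). Copied 'AO' from pos 2. Output: "OFAOFOAO"
Token 7: literal('C'). Output: "OFAOFOAOC"
Token 8: backref(off=8, len=8). Copied 'FAOFOAOC' from pos 1. Output: "OFAOFOAOCFAOFOAOC"

Answer: OFAOFOAOCFAOFOAOC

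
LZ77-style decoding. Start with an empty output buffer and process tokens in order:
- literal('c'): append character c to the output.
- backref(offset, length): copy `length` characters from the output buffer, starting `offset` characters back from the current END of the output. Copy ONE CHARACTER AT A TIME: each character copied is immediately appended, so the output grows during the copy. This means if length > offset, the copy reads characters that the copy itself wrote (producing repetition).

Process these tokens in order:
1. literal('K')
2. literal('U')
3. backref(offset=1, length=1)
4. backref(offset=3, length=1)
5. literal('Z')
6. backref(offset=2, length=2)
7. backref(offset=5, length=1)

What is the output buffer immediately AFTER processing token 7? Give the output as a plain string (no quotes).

Token 1: literal('K'). Output: "K"
Token 2: literal('U'). Output: "KU"
Token 3: backref(off=1, len=1). Copied 'U' from pos 1. Output: "KUU"
Token 4: backref(off=3, len=1). Copied 'K' from pos 0. Output: "KUUK"
Token 5: literal('Z'). Output: "KUUKZ"
Token 6: backref(off=2, len=2). Copied 'KZ' from pos 3. Output: "KUUKZKZ"
Token 7: backref(off=5, len=1). Copied 'U' from pos 2. Output: "KUUKZKZU"

Answer: KUUKZKZU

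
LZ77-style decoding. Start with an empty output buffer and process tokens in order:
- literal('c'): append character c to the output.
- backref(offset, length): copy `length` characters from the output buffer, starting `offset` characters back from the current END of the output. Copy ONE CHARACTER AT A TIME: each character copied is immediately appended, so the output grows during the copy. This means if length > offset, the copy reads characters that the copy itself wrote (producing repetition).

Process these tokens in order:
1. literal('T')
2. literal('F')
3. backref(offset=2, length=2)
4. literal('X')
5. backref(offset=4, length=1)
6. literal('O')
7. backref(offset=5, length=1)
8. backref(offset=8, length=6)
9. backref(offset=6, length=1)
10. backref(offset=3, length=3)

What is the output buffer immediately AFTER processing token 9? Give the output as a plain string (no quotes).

Answer: TFTFXFOTTFTFXFT

Derivation:
Token 1: literal('T'). Output: "T"
Token 2: literal('F'). Output: "TF"
Token 3: backref(off=2, len=2). Copied 'TF' from pos 0. Output: "TFTF"
Token 4: literal('X'). Output: "TFTFX"
Token 5: backref(off=4, len=1). Copied 'F' from pos 1. Output: "TFTFXF"
Token 6: literal('O'). Output: "TFTFXFO"
Token 7: backref(off=5, len=1). Copied 'T' from pos 2. Output: "TFTFXFOT"
Token 8: backref(off=8, len=6). Copied 'TFTFXF' from pos 0. Output: "TFTFXFOTTFTFXF"
Token 9: backref(off=6, len=1). Copied 'T' from pos 8. Output: "TFTFXFOTTFTFXFT"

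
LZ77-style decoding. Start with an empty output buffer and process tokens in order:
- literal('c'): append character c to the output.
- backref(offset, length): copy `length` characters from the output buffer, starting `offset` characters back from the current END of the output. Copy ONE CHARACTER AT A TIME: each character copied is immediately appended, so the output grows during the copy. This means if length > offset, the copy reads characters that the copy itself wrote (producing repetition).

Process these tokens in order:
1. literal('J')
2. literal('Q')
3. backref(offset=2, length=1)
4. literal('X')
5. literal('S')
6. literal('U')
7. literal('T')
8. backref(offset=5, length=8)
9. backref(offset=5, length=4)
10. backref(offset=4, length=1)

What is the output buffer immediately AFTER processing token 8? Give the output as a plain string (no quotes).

Answer: JQJXSUTJXSUTJXS

Derivation:
Token 1: literal('J'). Output: "J"
Token 2: literal('Q'). Output: "JQ"
Token 3: backref(off=2, len=1). Copied 'J' from pos 0. Output: "JQJ"
Token 4: literal('X'). Output: "JQJX"
Token 5: literal('S'). Output: "JQJXS"
Token 6: literal('U'). Output: "JQJXSU"
Token 7: literal('T'). Output: "JQJXSUT"
Token 8: backref(off=5, len=8) (overlapping!). Copied 'JXSUTJXS' from pos 2. Output: "JQJXSUTJXSUTJXS"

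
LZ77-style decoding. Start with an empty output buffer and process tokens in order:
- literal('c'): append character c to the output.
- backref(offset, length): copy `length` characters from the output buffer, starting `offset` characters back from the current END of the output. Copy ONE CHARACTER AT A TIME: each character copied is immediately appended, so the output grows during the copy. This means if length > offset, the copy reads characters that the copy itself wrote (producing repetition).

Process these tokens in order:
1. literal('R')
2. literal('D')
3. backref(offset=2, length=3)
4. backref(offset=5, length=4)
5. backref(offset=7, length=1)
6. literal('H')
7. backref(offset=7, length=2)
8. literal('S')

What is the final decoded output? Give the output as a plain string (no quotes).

Token 1: literal('R'). Output: "R"
Token 2: literal('D'). Output: "RD"
Token 3: backref(off=2, len=3) (overlapping!). Copied 'RDR' from pos 0. Output: "RDRDR"
Token 4: backref(off=5, len=4). Copied 'RDRD' from pos 0. Output: "RDRDRRDRD"
Token 5: backref(off=7, len=1). Copied 'R' from pos 2. Output: "RDRDRRDRDR"
Token 6: literal('H'). Output: "RDRDRRDRDRH"
Token 7: backref(off=7, len=2). Copied 'RR' from pos 4. Output: "RDRDRRDRDRHRR"
Token 8: literal('S'). Output: "RDRDRRDRDRHRRS"

Answer: RDRDRRDRDRHRRS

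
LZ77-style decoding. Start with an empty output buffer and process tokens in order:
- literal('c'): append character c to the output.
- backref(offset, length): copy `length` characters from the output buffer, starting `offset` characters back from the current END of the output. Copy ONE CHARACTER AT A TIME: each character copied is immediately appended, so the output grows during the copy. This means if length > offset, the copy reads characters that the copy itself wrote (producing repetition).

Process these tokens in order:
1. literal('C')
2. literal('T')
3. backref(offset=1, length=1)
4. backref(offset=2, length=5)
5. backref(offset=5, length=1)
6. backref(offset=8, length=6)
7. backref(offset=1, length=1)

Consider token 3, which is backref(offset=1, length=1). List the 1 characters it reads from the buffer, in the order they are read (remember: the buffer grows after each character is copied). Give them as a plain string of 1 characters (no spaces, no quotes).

Token 1: literal('C'). Output: "C"
Token 2: literal('T'). Output: "CT"
Token 3: backref(off=1, len=1). Buffer before: "CT" (len 2)
  byte 1: read out[1]='T', append. Buffer now: "CTT"

Answer: T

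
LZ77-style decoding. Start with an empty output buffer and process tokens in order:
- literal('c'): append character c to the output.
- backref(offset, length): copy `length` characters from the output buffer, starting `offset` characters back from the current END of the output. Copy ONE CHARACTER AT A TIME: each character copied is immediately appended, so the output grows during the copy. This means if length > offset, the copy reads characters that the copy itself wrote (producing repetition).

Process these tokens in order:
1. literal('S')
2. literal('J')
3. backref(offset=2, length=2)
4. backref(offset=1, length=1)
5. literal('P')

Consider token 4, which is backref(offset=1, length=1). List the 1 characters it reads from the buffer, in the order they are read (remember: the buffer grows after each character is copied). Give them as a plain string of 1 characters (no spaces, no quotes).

Token 1: literal('S'). Output: "S"
Token 2: literal('J'). Output: "SJ"
Token 3: backref(off=2, len=2). Copied 'SJ' from pos 0. Output: "SJSJ"
Token 4: backref(off=1, len=1). Buffer before: "SJSJ" (len 4)
  byte 1: read out[3]='J', append. Buffer now: "SJSJJ"

Answer: J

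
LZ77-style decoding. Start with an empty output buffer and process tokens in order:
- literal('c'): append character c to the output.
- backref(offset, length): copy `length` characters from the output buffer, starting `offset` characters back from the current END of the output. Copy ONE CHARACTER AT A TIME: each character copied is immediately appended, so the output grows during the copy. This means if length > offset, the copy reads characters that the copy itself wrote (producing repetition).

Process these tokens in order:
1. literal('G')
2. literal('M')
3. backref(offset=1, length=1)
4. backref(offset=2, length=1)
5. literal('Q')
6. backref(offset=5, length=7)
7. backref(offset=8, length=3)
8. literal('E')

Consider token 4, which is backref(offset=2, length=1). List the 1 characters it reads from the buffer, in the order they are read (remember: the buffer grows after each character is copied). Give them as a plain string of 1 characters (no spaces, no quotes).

Token 1: literal('G'). Output: "G"
Token 2: literal('M'). Output: "GM"
Token 3: backref(off=1, len=1). Copied 'M' from pos 1. Output: "GMM"
Token 4: backref(off=2, len=1). Buffer before: "GMM" (len 3)
  byte 1: read out[1]='M', append. Buffer now: "GMMM"

Answer: M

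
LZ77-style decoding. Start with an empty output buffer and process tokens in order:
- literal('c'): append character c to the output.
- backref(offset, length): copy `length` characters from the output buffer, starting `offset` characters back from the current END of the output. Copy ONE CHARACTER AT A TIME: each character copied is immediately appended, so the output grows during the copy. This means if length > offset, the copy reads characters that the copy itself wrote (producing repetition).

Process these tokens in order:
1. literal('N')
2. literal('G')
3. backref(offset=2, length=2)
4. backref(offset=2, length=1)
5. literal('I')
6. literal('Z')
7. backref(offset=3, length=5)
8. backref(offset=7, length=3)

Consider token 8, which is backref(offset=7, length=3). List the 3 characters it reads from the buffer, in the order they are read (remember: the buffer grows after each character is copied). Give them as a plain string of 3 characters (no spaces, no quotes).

Token 1: literal('N'). Output: "N"
Token 2: literal('G'). Output: "NG"
Token 3: backref(off=2, len=2). Copied 'NG' from pos 0. Output: "NGNG"
Token 4: backref(off=2, len=1). Copied 'N' from pos 2. Output: "NGNGN"
Token 5: literal('I'). Output: "NGNGNI"
Token 6: literal('Z'). Output: "NGNGNIZ"
Token 7: backref(off=3, len=5) (overlapping!). Copied 'NIZNI' from pos 4. Output: "NGNGNIZNIZNI"
Token 8: backref(off=7, len=3). Buffer before: "NGNGNIZNIZNI" (len 12)
  byte 1: read out[5]='I', append. Buffer now: "NGNGNIZNIZNII"
  byte 2: read out[6]='Z', append. Buffer now: "NGNGNIZNIZNIIZ"
  byte 3: read out[7]='N', append. Buffer now: "NGNGNIZNIZNIIZN"

Answer: IZN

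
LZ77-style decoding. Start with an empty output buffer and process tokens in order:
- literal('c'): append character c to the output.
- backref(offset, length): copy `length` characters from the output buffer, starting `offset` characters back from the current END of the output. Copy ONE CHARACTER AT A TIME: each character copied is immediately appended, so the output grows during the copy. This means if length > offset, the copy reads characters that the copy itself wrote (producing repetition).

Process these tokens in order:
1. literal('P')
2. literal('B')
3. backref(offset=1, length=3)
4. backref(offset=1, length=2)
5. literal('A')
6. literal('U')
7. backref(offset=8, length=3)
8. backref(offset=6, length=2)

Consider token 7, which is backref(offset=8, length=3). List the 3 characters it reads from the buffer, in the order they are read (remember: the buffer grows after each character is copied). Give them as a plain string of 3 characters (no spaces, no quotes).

Answer: BBB

Derivation:
Token 1: literal('P'). Output: "P"
Token 2: literal('B'). Output: "PB"
Token 3: backref(off=1, len=3) (overlapping!). Copied 'BBB' from pos 1. Output: "PBBBB"
Token 4: backref(off=1, len=2) (overlapping!). Copied 'BB' from pos 4. Output: "PBBBBBB"
Token 5: literal('A'). Output: "PBBBBBBA"
Token 6: literal('U'). Output: "PBBBBBBAU"
Token 7: backref(off=8, len=3). Buffer before: "PBBBBBBAU" (len 9)
  byte 1: read out[1]='B', append. Buffer now: "PBBBBBBAUB"
  byte 2: read out[2]='B', append. Buffer now: "PBBBBBBAUBB"
  byte 3: read out[3]='B', append. Buffer now: "PBBBBBBAUBBB"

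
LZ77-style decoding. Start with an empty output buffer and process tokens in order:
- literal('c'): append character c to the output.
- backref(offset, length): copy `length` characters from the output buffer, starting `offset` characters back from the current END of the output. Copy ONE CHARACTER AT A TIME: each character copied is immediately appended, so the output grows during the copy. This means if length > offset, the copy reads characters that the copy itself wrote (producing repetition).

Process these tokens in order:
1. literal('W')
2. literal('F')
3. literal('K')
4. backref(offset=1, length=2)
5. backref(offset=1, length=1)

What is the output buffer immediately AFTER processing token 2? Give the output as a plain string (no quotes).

Answer: WF

Derivation:
Token 1: literal('W'). Output: "W"
Token 2: literal('F'). Output: "WF"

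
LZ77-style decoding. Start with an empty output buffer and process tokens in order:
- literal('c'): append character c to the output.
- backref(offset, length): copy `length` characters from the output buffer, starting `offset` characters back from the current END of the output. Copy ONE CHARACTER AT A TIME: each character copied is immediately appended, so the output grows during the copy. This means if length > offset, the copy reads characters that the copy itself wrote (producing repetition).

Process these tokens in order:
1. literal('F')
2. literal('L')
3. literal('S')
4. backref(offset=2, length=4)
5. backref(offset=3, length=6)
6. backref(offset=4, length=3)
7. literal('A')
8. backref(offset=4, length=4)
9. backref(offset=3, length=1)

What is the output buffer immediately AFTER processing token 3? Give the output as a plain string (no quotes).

Token 1: literal('F'). Output: "F"
Token 2: literal('L'). Output: "FL"
Token 3: literal('S'). Output: "FLS"

Answer: FLS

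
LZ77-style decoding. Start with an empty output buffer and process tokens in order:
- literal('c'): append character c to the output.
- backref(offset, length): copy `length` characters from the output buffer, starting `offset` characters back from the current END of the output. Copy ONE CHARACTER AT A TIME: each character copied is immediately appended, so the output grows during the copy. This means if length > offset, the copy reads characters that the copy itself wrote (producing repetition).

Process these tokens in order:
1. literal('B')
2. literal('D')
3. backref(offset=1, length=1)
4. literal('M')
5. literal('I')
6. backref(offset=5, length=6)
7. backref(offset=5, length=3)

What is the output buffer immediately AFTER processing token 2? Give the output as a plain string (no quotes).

Answer: BD

Derivation:
Token 1: literal('B'). Output: "B"
Token 2: literal('D'). Output: "BD"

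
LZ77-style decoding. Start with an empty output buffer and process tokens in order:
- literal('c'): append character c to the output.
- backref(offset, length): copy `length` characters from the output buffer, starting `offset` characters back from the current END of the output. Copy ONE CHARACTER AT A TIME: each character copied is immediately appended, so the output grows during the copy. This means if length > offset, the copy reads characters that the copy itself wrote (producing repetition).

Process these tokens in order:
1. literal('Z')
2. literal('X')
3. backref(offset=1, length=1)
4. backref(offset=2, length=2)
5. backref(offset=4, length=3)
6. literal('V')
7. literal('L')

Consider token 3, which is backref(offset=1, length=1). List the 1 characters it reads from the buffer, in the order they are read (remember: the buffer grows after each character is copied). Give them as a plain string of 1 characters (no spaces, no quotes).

Answer: X

Derivation:
Token 1: literal('Z'). Output: "Z"
Token 2: literal('X'). Output: "ZX"
Token 3: backref(off=1, len=1). Buffer before: "ZX" (len 2)
  byte 1: read out[1]='X', append. Buffer now: "ZXX"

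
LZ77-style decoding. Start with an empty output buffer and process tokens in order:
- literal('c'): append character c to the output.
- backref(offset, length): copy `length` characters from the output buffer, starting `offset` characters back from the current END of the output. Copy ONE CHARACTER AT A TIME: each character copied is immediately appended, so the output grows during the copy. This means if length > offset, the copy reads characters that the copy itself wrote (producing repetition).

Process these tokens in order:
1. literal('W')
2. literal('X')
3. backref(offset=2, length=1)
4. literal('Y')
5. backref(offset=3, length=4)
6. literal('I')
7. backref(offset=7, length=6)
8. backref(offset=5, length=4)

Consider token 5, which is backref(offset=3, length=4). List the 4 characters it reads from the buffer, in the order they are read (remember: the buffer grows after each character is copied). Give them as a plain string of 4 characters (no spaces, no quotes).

Answer: XWYX

Derivation:
Token 1: literal('W'). Output: "W"
Token 2: literal('X'). Output: "WX"
Token 3: backref(off=2, len=1). Copied 'W' from pos 0. Output: "WXW"
Token 4: literal('Y'). Output: "WXWY"
Token 5: backref(off=3, len=4). Buffer before: "WXWY" (len 4)
  byte 1: read out[1]='X', append. Buffer now: "WXWYX"
  byte 2: read out[2]='W', append. Buffer now: "WXWYXW"
  byte 3: read out[3]='Y', append. Buffer now: "WXWYXWY"
  byte 4: read out[4]='X', append. Buffer now: "WXWYXWYX"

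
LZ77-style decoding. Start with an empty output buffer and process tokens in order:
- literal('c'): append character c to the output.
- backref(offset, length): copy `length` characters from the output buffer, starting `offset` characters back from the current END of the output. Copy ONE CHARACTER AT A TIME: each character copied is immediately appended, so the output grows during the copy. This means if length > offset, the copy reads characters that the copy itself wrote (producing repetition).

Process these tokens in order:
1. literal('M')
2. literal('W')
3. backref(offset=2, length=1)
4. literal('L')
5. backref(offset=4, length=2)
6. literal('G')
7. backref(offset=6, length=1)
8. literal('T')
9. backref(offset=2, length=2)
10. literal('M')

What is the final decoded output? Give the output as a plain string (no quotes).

Token 1: literal('M'). Output: "M"
Token 2: literal('W'). Output: "MW"
Token 3: backref(off=2, len=1). Copied 'M' from pos 0. Output: "MWM"
Token 4: literal('L'). Output: "MWML"
Token 5: backref(off=4, len=2). Copied 'MW' from pos 0. Output: "MWMLMW"
Token 6: literal('G'). Output: "MWMLMWG"
Token 7: backref(off=6, len=1). Copied 'W' from pos 1. Output: "MWMLMWGW"
Token 8: literal('T'). Output: "MWMLMWGWT"
Token 9: backref(off=2, len=2). Copied 'WT' from pos 7. Output: "MWMLMWGWTWT"
Token 10: literal('M'). Output: "MWMLMWGWTWTM"

Answer: MWMLMWGWTWTM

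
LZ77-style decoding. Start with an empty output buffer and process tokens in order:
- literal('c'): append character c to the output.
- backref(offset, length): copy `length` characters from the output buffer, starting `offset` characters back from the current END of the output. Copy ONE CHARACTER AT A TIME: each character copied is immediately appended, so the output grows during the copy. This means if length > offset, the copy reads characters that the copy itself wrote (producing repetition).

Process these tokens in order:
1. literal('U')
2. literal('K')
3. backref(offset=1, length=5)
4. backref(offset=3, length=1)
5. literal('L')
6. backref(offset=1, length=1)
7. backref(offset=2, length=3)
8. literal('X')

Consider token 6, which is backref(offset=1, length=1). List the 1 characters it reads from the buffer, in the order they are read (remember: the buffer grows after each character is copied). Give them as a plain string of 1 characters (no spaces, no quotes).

Token 1: literal('U'). Output: "U"
Token 2: literal('K'). Output: "UK"
Token 3: backref(off=1, len=5) (overlapping!). Copied 'KKKKK' from pos 1. Output: "UKKKKKK"
Token 4: backref(off=3, len=1). Copied 'K' from pos 4. Output: "UKKKKKKK"
Token 5: literal('L'). Output: "UKKKKKKKL"
Token 6: backref(off=1, len=1). Buffer before: "UKKKKKKKL" (len 9)
  byte 1: read out[8]='L', append. Buffer now: "UKKKKKKKLL"

Answer: L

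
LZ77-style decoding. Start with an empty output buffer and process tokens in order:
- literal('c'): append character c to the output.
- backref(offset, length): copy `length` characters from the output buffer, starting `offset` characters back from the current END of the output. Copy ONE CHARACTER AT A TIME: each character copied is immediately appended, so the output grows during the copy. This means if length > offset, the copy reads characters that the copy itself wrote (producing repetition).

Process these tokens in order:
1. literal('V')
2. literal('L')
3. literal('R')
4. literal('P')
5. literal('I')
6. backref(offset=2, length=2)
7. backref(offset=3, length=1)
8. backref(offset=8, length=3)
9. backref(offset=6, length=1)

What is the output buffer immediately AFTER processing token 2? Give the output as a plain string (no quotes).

Answer: VL

Derivation:
Token 1: literal('V'). Output: "V"
Token 2: literal('L'). Output: "VL"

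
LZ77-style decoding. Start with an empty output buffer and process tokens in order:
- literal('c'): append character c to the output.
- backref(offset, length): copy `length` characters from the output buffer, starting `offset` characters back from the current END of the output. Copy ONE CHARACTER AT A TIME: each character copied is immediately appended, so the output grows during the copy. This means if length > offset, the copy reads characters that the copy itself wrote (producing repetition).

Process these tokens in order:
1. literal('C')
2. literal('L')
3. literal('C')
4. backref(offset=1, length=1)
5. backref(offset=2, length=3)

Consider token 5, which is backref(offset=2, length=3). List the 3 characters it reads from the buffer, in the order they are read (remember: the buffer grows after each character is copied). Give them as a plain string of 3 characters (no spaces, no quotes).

Token 1: literal('C'). Output: "C"
Token 2: literal('L'). Output: "CL"
Token 3: literal('C'). Output: "CLC"
Token 4: backref(off=1, len=1). Copied 'C' from pos 2. Output: "CLCC"
Token 5: backref(off=2, len=3). Buffer before: "CLCC" (len 4)
  byte 1: read out[2]='C', append. Buffer now: "CLCCC"
  byte 2: read out[3]='C', append. Buffer now: "CLCCCC"
  byte 3: read out[4]='C', append. Buffer now: "CLCCCCC"

Answer: CCC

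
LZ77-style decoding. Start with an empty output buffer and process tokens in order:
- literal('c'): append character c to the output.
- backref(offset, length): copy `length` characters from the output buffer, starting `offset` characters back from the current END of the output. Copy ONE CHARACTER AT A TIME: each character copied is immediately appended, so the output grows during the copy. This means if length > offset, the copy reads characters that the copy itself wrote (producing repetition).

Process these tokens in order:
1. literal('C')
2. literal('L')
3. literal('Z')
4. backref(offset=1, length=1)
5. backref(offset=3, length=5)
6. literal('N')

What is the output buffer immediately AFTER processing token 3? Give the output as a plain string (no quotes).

Token 1: literal('C'). Output: "C"
Token 2: literal('L'). Output: "CL"
Token 3: literal('Z'). Output: "CLZ"

Answer: CLZ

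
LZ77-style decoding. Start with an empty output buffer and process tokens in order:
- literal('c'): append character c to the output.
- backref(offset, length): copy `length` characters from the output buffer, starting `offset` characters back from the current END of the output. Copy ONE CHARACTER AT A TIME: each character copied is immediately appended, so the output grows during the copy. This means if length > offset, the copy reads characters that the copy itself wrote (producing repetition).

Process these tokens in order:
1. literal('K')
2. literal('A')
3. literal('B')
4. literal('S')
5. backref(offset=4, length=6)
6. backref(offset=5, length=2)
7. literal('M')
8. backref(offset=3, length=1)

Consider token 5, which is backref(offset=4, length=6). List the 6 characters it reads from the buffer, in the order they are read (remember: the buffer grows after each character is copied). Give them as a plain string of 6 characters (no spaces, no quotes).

Answer: KABSKA

Derivation:
Token 1: literal('K'). Output: "K"
Token 2: literal('A'). Output: "KA"
Token 3: literal('B'). Output: "KAB"
Token 4: literal('S'). Output: "KABS"
Token 5: backref(off=4, len=6). Buffer before: "KABS" (len 4)
  byte 1: read out[0]='K', append. Buffer now: "KABSK"
  byte 2: read out[1]='A', append. Buffer now: "KABSKA"
  byte 3: read out[2]='B', append. Buffer now: "KABSKAB"
  byte 4: read out[3]='S', append. Buffer now: "KABSKABS"
  byte 5: read out[4]='K', append. Buffer now: "KABSKABSK"
  byte 6: read out[5]='A', append. Buffer now: "KABSKABSKA"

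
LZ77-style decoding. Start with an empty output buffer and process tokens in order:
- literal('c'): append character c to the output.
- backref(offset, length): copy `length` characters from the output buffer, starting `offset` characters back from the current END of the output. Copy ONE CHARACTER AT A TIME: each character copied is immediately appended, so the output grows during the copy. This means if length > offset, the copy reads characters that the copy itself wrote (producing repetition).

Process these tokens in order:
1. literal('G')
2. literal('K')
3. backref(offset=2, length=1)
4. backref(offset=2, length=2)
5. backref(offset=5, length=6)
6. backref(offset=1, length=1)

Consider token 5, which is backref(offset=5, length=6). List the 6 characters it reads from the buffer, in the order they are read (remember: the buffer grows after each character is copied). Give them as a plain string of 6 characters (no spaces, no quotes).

Answer: GKGKGG

Derivation:
Token 1: literal('G'). Output: "G"
Token 2: literal('K'). Output: "GK"
Token 3: backref(off=2, len=1). Copied 'G' from pos 0. Output: "GKG"
Token 4: backref(off=2, len=2). Copied 'KG' from pos 1. Output: "GKGKG"
Token 5: backref(off=5, len=6). Buffer before: "GKGKG" (len 5)
  byte 1: read out[0]='G', append. Buffer now: "GKGKGG"
  byte 2: read out[1]='K', append. Buffer now: "GKGKGGK"
  byte 3: read out[2]='G', append. Buffer now: "GKGKGGKG"
  byte 4: read out[3]='K', append. Buffer now: "GKGKGGKGK"
  byte 5: read out[4]='G', append. Buffer now: "GKGKGGKGKG"
  byte 6: read out[5]='G', append. Buffer now: "GKGKGGKGKGG"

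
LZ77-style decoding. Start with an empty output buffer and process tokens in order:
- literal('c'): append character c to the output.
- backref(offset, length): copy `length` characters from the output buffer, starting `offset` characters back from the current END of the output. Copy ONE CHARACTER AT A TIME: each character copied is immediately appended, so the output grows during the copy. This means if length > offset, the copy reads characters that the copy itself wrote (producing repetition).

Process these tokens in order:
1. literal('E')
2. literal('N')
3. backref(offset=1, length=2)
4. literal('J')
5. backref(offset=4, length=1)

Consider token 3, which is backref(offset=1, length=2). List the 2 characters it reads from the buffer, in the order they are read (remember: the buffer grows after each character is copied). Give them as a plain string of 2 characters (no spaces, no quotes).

Token 1: literal('E'). Output: "E"
Token 2: literal('N'). Output: "EN"
Token 3: backref(off=1, len=2). Buffer before: "EN" (len 2)
  byte 1: read out[1]='N', append. Buffer now: "ENN"
  byte 2: read out[2]='N', append. Buffer now: "ENNN"

Answer: NN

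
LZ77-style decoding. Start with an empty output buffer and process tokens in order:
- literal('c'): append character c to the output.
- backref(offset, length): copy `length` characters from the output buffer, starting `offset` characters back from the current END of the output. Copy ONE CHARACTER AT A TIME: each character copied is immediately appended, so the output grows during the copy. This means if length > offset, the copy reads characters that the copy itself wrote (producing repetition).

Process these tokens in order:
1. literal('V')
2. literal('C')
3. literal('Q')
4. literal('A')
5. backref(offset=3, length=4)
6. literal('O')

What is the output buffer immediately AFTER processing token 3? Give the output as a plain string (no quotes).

Answer: VCQ

Derivation:
Token 1: literal('V'). Output: "V"
Token 2: literal('C'). Output: "VC"
Token 3: literal('Q'). Output: "VCQ"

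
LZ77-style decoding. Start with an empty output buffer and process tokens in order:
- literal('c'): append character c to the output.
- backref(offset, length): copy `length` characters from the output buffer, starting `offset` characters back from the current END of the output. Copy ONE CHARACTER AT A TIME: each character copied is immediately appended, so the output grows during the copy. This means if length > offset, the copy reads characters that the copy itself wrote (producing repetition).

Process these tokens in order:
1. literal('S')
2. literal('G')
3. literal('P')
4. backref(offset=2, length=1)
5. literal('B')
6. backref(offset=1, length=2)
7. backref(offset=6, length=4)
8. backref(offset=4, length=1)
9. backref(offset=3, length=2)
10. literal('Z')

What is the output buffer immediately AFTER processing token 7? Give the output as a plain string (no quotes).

Token 1: literal('S'). Output: "S"
Token 2: literal('G'). Output: "SG"
Token 3: literal('P'). Output: "SGP"
Token 4: backref(off=2, len=1). Copied 'G' from pos 1. Output: "SGPG"
Token 5: literal('B'). Output: "SGPGB"
Token 6: backref(off=1, len=2) (overlapping!). Copied 'BB' from pos 4. Output: "SGPGBBB"
Token 7: backref(off=6, len=4). Copied 'GPGB' from pos 1. Output: "SGPGBBBGPGB"

Answer: SGPGBBBGPGB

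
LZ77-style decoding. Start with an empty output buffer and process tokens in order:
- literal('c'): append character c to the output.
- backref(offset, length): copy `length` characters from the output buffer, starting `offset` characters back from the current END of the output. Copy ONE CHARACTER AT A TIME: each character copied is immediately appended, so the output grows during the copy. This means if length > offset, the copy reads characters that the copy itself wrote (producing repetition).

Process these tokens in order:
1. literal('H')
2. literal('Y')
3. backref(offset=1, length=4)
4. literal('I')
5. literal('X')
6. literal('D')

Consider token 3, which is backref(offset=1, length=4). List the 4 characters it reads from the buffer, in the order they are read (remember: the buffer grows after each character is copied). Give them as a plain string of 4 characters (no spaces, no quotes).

Token 1: literal('H'). Output: "H"
Token 2: literal('Y'). Output: "HY"
Token 3: backref(off=1, len=4). Buffer before: "HY" (len 2)
  byte 1: read out[1]='Y', append. Buffer now: "HYY"
  byte 2: read out[2]='Y', append. Buffer now: "HYYY"
  byte 3: read out[3]='Y', append. Buffer now: "HYYYY"
  byte 4: read out[4]='Y', append. Buffer now: "HYYYYY"

Answer: YYYY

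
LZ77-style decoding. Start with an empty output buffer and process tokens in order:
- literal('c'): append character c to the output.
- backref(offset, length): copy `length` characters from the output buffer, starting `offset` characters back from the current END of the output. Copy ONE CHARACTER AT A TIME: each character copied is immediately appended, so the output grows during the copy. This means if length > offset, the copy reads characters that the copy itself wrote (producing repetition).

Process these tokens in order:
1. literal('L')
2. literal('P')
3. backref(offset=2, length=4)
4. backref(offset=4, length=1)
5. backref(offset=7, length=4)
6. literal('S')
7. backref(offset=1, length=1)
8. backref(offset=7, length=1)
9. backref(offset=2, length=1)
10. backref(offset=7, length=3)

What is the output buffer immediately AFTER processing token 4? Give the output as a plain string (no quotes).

Answer: LPLPLPL

Derivation:
Token 1: literal('L'). Output: "L"
Token 2: literal('P'). Output: "LP"
Token 3: backref(off=2, len=4) (overlapping!). Copied 'LPLP' from pos 0. Output: "LPLPLP"
Token 4: backref(off=4, len=1). Copied 'L' from pos 2. Output: "LPLPLPL"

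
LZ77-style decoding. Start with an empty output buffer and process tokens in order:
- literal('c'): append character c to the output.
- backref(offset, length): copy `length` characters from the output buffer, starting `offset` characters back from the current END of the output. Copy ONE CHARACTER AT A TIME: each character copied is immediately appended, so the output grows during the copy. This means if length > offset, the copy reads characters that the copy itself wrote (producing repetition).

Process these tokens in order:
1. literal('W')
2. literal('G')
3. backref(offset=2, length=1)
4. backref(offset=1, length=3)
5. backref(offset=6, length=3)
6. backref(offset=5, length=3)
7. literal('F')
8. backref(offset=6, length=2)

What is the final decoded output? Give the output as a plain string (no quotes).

Answer: WGWWWWWGWWWWFGW

Derivation:
Token 1: literal('W'). Output: "W"
Token 2: literal('G'). Output: "WG"
Token 3: backref(off=2, len=1). Copied 'W' from pos 0. Output: "WGW"
Token 4: backref(off=1, len=3) (overlapping!). Copied 'WWW' from pos 2. Output: "WGWWWW"
Token 5: backref(off=6, len=3). Copied 'WGW' from pos 0. Output: "WGWWWWWGW"
Token 6: backref(off=5, len=3). Copied 'WWW' from pos 4. Output: "WGWWWWWGWWWW"
Token 7: literal('F'). Output: "WGWWWWWGWWWWF"
Token 8: backref(off=6, len=2). Copied 'GW' from pos 7. Output: "WGWWWWWGWWWWFGW"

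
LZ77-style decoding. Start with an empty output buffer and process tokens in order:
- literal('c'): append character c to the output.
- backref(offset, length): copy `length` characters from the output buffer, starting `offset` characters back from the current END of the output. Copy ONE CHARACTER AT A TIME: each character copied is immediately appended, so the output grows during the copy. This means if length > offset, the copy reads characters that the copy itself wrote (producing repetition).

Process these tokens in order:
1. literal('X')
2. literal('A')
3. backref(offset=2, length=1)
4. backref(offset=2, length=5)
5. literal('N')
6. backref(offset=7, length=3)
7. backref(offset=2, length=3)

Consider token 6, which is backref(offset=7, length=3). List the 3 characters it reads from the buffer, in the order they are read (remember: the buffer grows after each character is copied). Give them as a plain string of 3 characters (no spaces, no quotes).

Token 1: literal('X'). Output: "X"
Token 2: literal('A'). Output: "XA"
Token 3: backref(off=2, len=1). Copied 'X' from pos 0. Output: "XAX"
Token 4: backref(off=2, len=5) (overlapping!). Copied 'AXAXA' from pos 1. Output: "XAXAXAXA"
Token 5: literal('N'). Output: "XAXAXAXAN"
Token 6: backref(off=7, len=3). Buffer before: "XAXAXAXAN" (len 9)
  byte 1: read out[2]='X', append. Buffer now: "XAXAXAXANX"
  byte 2: read out[3]='A', append. Buffer now: "XAXAXAXANXA"
  byte 3: read out[4]='X', append. Buffer now: "XAXAXAXANXAX"

Answer: XAX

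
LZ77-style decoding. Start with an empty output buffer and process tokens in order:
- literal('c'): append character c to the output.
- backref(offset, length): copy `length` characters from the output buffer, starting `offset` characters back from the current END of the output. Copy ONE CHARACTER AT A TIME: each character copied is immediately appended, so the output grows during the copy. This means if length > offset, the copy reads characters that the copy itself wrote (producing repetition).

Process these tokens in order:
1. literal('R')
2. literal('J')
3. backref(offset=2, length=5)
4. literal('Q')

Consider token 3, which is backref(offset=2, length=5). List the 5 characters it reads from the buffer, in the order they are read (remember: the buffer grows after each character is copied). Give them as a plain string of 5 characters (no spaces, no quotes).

Answer: RJRJR

Derivation:
Token 1: literal('R'). Output: "R"
Token 2: literal('J'). Output: "RJ"
Token 3: backref(off=2, len=5). Buffer before: "RJ" (len 2)
  byte 1: read out[0]='R', append. Buffer now: "RJR"
  byte 2: read out[1]='J', append. Buffer now: "RJRJ"
  byte 3: read out[2]='R', append. Buffer now: "RJRJR"
  byte 4: read out[3]='J', append. Buffer now: "RJRJRJ"
  byte 5: read out[4]='R', append. Buffer now: "RJRJRJR"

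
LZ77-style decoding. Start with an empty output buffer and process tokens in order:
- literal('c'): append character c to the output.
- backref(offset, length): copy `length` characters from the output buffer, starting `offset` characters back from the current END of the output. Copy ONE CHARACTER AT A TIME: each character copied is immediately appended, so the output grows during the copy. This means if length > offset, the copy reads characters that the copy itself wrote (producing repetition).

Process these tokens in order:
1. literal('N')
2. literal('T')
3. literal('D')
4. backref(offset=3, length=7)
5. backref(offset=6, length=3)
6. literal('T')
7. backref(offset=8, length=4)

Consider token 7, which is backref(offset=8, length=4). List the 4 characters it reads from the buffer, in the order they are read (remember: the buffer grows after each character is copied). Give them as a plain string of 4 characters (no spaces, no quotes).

Token 1: literal('N'). Output: "N"
Token 2: literal('T'). Output: "NT"
Token 3: literal('D'). Output: "NTD"
Token 4: backref(off=3, len=7) (overlapping!). Copied 'NTDNTDN' from pos 0. Output: "NTDNTDNTDN"
Token 5: backref(off=6, len=3). Copied 'TDN' from pos 4. Output: "NTDNTDNTDNTDN"
Token 6: literal('T'). Output: "NTDNTDNTDNTDNT"
Token 7: backref(off=8, len=4). Buffer before: "NTDNTDNTDNTDNT" (len 14)
  byte 1: read out[6]='N', append. Buffer now: "NTDNTDNTDNTDNTN"
  byte 2: read out[7]='T', append. Buffer now: "NTDNTDNTDNTDNTNT"
  byte 3: read out[8]='D', append. Buffer now: "NTDNTDNTDNTDNTNTD"
  byte 4: read out[9]='N', append. Buffer now: "NTDNTDNTDNTDNTNTDN"

Answer: NTDN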